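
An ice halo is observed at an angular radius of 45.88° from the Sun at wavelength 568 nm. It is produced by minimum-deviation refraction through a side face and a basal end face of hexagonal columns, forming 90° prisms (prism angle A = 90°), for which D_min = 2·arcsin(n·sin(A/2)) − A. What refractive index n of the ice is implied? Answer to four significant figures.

Rearranging: n = sin((D_min + A)/2) / sin(A/2).
(D_min + A)/2 = (45.88° + 90°)/2 = 67.940°.
n = sin 67.940° / sin 45° = 0.9268 / 0.7071 = 1.3107.

1.311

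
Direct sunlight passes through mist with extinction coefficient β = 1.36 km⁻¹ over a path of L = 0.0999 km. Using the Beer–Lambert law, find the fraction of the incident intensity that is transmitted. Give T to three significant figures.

τ = β·L = 1.36 × 0.0999 = 0.1359.
T = exp(−0.1359) = 0.8730.

0.873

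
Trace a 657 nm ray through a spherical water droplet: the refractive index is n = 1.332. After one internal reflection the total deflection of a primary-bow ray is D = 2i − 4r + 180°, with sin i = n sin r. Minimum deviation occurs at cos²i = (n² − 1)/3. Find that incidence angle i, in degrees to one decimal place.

59.5°

cos²i = (1.332² − 1)/3 = (1.77422 − 1)/3 = 0.25807.
cos i = 0.50801, so i = 59.469°.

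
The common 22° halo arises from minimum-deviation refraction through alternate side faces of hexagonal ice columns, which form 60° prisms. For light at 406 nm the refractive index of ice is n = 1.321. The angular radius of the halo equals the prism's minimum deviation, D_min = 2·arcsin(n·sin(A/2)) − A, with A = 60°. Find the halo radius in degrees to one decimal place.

n·sin(A/2) = 1.321 × sin 30° = 1.321 × 0.5000 = 0.6605.
D_min = 2·arcsin(0.6605) − 60° = 2 × 41.338° − 60° = 22.676°.

22.7°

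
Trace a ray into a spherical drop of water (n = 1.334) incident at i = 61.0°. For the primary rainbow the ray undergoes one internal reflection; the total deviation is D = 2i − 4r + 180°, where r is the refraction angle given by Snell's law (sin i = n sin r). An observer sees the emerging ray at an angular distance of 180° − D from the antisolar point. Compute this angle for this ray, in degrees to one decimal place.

sin r = sin 61.0° / 1.334 = 0.8746/1.334 = 0.6556; r = 40.97°.
D = 2·61.0° − 4·40.97° + 180° = 122.00° − 163.87° + 180° = 138.13°.
Angle from antisolar point = 180° − D = 41.87°.

41.9°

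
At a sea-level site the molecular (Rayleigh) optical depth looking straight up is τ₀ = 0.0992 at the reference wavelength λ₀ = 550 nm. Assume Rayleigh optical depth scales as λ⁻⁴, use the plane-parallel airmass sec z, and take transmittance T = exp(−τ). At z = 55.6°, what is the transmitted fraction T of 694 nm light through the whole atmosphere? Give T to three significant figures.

sec 55.6° = 1.7700.
τ = 0.0992 × (550/694)⁴ × 1.7700 = 0.0992 × 0.3945 × 1.7700 = 0.0693.
T = exp(−0.0693) = 0.9331.

0.933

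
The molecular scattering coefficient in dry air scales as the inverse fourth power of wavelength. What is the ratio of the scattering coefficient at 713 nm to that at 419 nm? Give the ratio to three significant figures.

Rayleigh scattering ∝ λ⁻⁴, so the ratio of coefficients is the inverse fourth power of the wavelength ratio.
σ(713)/σ(419) = (419/713)⁴ = (0.5877)⁴ = 0.1193.

0.119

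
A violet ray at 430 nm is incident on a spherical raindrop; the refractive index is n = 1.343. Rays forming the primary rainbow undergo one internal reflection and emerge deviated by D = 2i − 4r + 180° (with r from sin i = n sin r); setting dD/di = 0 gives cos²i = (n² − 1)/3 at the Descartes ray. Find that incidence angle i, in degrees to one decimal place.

58.8°

cos²i = (1.343² − 1)/3 = (1.80365 − 1)/3 = 0.26788.
cos i = 0.51757, so i = 58.830°.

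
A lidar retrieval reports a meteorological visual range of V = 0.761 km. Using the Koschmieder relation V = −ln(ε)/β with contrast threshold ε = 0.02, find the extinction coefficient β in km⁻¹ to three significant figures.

5.14 km⁻¹

β = −ln(0.02) / V = 3.912 / 0.761 = 5.1406 km⁻¹.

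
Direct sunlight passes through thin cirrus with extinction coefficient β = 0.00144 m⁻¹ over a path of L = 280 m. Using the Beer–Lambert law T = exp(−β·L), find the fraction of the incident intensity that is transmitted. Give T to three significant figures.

τ = β·L = 0.00144 × 280 = 0.4032.
T = exp(−0.4032) = 0.6682.

0.668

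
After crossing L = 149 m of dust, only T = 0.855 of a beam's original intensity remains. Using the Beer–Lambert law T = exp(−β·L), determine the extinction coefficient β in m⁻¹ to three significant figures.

Beer–Lambert: T = exp(−βL) ⇒ β = −ln(T)/L = −ln(0.855)/149 = 0.1567/149 = 0.001051 m⁻¹.

0.00105 m⁻¹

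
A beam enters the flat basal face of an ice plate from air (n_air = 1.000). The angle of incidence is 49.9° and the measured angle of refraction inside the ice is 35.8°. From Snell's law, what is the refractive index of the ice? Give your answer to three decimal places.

1.308

n = sin θ_i / sin θ_r = sin 49.9° / sin 35.8° = 0.7649 / 0.5850 = 1.3077.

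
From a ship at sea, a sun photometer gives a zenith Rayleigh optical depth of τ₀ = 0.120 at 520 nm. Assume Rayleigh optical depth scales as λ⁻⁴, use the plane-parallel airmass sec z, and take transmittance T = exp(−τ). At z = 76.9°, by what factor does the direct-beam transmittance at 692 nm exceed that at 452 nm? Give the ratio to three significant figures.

2.14

Airmass: sec 76.9° = 4.4121.
τ(692 nm) = 0.120 × (520/692)⁴ × 4.4121 = 0.120 × 0.3189 × 4.4121 = 0.1688.
τ(452 nm) = 0.120 × (520/452)⁴ × 4.4121 = 0.120 × 1.7517 × 4.4121 = 0.9274.
T(692)/T(452) = exp(τ_B − τ_A) = exp(0.7586) = 2.1353.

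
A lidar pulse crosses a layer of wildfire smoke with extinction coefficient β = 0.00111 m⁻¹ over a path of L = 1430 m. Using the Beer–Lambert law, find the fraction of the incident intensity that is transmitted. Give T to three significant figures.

0.204

τ = β·L = 0.00111 × 1430 = 1.5873.
T = exp(−1.5873) = 0.2045.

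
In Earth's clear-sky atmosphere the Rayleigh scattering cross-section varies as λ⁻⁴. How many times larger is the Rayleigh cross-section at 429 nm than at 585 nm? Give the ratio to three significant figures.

3.46

Rayleigh scattering ∝ λ⁻⁴, so the ratio of coefficients is the inverse fourth power of the wavelength ratio.
σ(429)/σ(585) = (585/429)⁴ = (1.3636)⁴ = 3.458.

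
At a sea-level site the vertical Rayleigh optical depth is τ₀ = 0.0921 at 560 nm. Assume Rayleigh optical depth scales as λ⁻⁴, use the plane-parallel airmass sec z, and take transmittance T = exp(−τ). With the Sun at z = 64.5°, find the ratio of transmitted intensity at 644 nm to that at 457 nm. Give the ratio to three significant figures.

1.43

Airmass: sec 64.5° = 2.3228.
τ(644 nm) = 0.0921 × (560/644)⁴ × 2.3228 = 0.0921 × 0.5718 × 2.3228 = 0.1223.
τ(457 nm) = 0.0921 × (560/457)⁴ × 2.3228 = 0.0921 × 2.2547 × 2.3228 = 0.4824.
T(644)/T(457) = exp(τ_B − τ_A) = exp(0.3600) = 1.4334.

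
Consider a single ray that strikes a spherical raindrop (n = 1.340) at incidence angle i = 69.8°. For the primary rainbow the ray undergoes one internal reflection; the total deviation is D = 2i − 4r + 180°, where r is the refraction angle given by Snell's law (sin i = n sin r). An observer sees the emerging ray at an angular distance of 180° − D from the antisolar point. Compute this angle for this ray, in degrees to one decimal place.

38.2°

sin r = sin 69.8° / 1.340 = 0.9385/1.340 = 0.7004; r = 44.46°.
D = 2·69.8° − 4·44.46° + 180° = 139.60° − 177.83° + 180° = 141.77°.
Angle from antisolar point = 180° − D = 38.23°.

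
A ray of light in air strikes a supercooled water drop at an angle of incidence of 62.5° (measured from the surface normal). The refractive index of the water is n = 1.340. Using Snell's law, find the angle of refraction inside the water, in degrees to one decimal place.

41.4°

Snell: sin θ_r = sin θ_i / n = sin 62.5° / 1.340 = 0.8870 / 1.340 = 0.6619.
θ_r = arcsin(0.6619) = 41.45°.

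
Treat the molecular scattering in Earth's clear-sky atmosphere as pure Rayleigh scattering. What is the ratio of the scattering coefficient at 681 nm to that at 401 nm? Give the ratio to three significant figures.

Rayleigh scattering ∝ λ⁻⁴, so the ratio of coefficients is the inverse fourth power of the wavelength ratio.
σ(681)/σ(401) = (401/681)⁴ = (0.5888)⁴ = 0.1202.

0.120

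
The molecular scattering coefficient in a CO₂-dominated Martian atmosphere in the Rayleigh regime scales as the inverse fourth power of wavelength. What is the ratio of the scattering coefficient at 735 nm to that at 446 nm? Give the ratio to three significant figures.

0.136

Rayleigh scattering ∝ λ⁻⁴, so the ratio of coefficients is the inverse fourth power of the wavelength ratio.
σ(735)/σ(446) = (446/735)⁴ = (0.6068)⁴ = 0.1356.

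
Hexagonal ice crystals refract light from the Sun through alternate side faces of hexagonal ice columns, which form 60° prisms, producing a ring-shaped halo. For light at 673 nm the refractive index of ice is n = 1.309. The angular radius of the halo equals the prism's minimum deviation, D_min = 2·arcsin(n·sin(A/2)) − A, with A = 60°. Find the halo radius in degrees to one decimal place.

21.8°

n·sin(A/2) = 1.309 × sin 30° = 1.309 × 0.5000 = 0.6545.
D_min = 2·arcsin(0.6545) − 60° = 2 × 40.882° − 60° = 21.763°.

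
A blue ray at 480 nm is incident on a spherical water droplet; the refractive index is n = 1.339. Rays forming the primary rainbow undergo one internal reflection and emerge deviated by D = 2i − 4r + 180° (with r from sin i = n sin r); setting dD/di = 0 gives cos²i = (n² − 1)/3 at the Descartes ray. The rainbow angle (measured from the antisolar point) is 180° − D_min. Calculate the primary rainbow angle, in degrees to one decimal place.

41.2°

cos²i = (1.79292 − 1)/3 = 0.26431; i = arccos(0.51411) = 59.062°.
sin r = sin 59.062°/1.339 = 0.64057; r = 39.834°.
D_min = 2·59.062° − 4·39.834° + 180° = 138.786°.
Rainbow angle = 180° − D_min = 41.214°.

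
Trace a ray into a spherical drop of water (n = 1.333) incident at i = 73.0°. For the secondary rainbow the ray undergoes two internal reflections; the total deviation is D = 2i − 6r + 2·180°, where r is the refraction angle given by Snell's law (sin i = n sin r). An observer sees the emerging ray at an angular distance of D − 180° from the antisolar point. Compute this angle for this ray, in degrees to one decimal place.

51.0°

sin r = sin 73.0° / 1.333 = 0.9563/1.333 = 0.7174; r = 45.84°.
D = 2·73.0° − 6·45.84° + 2·180° = 146.00° − 275.05° + 360° = 230.95°.
Angle from antisolar point = D − 180° = 50.95°.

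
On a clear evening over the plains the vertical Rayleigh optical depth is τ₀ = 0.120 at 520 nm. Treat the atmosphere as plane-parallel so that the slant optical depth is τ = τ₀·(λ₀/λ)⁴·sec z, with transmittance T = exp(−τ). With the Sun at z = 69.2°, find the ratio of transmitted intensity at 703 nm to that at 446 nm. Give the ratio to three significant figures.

Airmass: sec 69.2° = 2.8161.
τ(703 nm) = 0.120 × (520/703)⁴ × 2.8161 = 0.120 × 0.2994 × 2.8161 = 0.1012.
τ(446 nm) = 0.120 × (520/446)⁴ × 2.8161 = 0.120 × 1.8479 × 2.8161 = 0.6244.
T(703)/T(446) = exp(τ_B − τ_A) = exp(0.5233) = 1.6876.

1.69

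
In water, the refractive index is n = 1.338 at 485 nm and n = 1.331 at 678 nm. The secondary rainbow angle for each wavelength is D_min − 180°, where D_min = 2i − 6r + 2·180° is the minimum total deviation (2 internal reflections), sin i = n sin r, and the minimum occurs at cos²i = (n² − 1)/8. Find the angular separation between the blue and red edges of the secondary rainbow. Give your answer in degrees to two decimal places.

1.83°

At 485 nm (n = 1.338): cos²i = 0.09878 → i = 71.682°, r = 45.195°, D_min = 232.193°, rainbow angle = 52.193°.
At 678 nm (n = 1.331): cos²i = 0.09645 → i = 71.907°, r = 45.575°, D_min = 230.365°, rainbow angle = 50.365°.
Angular width = |52.193° − 50.365°| = 1.828°.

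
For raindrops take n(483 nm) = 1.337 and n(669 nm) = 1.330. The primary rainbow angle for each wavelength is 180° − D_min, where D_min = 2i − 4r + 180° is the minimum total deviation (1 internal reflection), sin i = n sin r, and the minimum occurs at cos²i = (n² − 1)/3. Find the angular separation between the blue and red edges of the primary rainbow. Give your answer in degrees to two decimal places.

1.02°

At 483 nm (n = 1.337): cos²i = 0.26252 → i = 59.178°, r = 39.964°, D_min = 138.500°, rainbow angle = 41.500°.
At 669 nm (n = 1.330): cos²i = 0.25630 → i = 59.585°, r = 40.422°, D_min = 137.484°, rainbow angle = 42.516°.
Angular width = |41.500° − 42.516°| = 1.016°.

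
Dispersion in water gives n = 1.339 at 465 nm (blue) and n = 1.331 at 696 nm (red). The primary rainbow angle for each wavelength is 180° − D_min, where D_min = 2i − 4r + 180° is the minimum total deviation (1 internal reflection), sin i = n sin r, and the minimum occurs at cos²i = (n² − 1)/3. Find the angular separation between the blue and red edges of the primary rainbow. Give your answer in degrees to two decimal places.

1.16°

At 465 nm (n = 1.339): cos²i = 0.26431 → i = 59.062°, r = 39.834°, D_min = 138.786°, rainbow angle = 41.214°.
At 696 nm (n = 1.331): cos²i = 0.25719 → i = 59.527°, r = 40.356°, D_min = 137.630°, rainbow angle = 42.370°.
Angular width = |41.214° − 42.370°| = 1.156°.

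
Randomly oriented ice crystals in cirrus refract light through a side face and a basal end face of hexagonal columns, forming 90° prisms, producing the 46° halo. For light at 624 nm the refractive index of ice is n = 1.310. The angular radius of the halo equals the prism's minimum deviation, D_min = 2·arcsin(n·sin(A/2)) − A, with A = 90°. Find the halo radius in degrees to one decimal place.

45.7°

n·sin(A/2) = 1.310 × sin 45° = 1.310 × 0.7071 = 0.9263.
D_min = 2·arcsin(0.9263) − 90° = 2 × 67.867° − 90° = 45.733°.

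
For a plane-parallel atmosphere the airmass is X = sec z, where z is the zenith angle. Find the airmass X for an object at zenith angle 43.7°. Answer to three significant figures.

X = sec z = 1/cos 43.7° = 1/0.7230 = 1.3832.

1.38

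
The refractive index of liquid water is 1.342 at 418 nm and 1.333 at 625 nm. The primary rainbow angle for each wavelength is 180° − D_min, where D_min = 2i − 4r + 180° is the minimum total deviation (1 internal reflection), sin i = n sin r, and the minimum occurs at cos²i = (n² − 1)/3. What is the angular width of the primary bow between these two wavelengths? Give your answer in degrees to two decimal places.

At 418 nm (n = 1.342): cos²i = 0.26699 → i = 58.888°, r = 39.641°, D_min = 139.213°, rainbow angle = 40.787°.
At 625 nm (n = 1.333): cos²i = 0.25896 → i = 59.410°, r = 40.225°, D_min = 137.922°, rainbow angle = 42.078°.
Angular width = |40.787° − 42.078°| = 1.291°.

1.29°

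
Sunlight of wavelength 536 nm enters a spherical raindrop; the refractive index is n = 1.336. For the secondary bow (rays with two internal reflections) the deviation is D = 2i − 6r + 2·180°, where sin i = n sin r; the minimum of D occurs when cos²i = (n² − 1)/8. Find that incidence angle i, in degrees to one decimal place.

71.7°

cos²i = (1.336² − 1)/8 = (1.78490 − 1)/8 = 0.09811.
cos i = 0.31323, so i = 71.746°.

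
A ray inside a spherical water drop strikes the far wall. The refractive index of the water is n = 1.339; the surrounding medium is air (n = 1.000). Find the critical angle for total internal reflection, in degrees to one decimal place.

48.3°

sin θ_c = n_air / n = 1.000 / 1.339 = 0.7468.
θ_c = arcsin(0.7468) = 48.32°.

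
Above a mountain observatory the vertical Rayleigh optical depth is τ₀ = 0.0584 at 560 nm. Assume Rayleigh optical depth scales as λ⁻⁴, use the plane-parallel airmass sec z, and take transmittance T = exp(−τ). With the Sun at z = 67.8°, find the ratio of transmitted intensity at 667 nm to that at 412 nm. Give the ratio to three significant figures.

Airmass: sec 67.8° = 2.6466.
τ(667 nm) = 0.0584 × (560/667)⁴ × 2.6466 = 0.0584 × 0.4969 × 2.6466 = 0.0768.
τ(412 nm) = 0.0584 × (560/412)⁴ × 2.6466 = 0.0584 × 3.4132 × 2.6466 = 0.5276.
T(667)/T(412) = exp(τ_B − τ_A) = exp(0.4508) = 1.5695.

1.57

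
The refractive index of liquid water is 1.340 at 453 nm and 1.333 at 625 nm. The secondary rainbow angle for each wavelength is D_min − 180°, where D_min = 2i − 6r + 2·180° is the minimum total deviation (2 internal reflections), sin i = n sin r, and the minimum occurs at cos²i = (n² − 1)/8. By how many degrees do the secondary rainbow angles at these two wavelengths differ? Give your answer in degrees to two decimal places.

At 453 nm (n = 1.340): cos²i = 0.09945 → i = 71.618°, r = 45.088°, D_min = 232.709°, rainbow angle = 52.709°.
At 625 nm (n = 1.333): cos²i = 0.09711 → i = 71.843°, r = 45.466°, D_min = 230.891°, rainbow angle = 50.891°.
Angular width = |52.709° − 50.891°| = 1.818°.

1.82°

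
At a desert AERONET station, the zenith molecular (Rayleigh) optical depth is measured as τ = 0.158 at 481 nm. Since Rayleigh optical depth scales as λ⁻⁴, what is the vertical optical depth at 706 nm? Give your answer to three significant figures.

τ(706 nm) = τ(481 nm) × (481/706)⁴ = 0.158 × (0.6813)⁴ = 0.158 × 0.2155 = 0.0340.

0.0340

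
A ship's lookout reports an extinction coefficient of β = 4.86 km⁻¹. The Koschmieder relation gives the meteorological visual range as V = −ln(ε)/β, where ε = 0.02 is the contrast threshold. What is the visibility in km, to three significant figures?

0.805 km

V = −ln(0.02) / 4.86 = 3.912 / 4.86 = 0.8049 km.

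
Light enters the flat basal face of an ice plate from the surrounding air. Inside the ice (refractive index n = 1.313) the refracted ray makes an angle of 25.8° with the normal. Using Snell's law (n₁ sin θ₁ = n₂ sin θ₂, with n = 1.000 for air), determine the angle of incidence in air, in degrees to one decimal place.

34.9°

Snell: sin θ_i = n · sin θ_r = 1.313 × sin 25.8° = 1.313 × 0.4352 = 0.5715.
θ_i = arcsin(0.5715) = 34.85°.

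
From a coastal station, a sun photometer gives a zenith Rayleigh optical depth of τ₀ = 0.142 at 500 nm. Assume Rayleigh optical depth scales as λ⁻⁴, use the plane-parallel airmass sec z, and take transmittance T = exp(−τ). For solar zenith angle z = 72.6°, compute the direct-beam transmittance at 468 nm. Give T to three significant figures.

0.539

sec 72.6° = 3.3440.
τ = 0.142 × (500/468)⁴ × 3.3440 = 0.142 × 1.3029 × 3.3440 = 0.6187.
T = exp(−0.6187) = 0.5387.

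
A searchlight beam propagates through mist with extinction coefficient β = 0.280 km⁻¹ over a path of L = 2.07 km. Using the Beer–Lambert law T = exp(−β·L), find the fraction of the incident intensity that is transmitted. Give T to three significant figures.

τ = β·L = 0.280 × 2.07 = 0.5796.
T = exp(−0.5796) = 0.5601.

0.560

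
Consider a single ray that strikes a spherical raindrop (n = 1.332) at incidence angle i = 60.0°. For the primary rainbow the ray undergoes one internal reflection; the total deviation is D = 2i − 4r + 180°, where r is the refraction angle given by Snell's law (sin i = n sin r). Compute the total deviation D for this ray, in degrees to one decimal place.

sin r = sin 60.0° / 1.332 = 0.8660/1.332 = 0.6502; r = 40.55°.
D = 2·60.0° − 4·40.55° + 180° = 120.00° − 162.22° + 180° = 137.78°.

137.8°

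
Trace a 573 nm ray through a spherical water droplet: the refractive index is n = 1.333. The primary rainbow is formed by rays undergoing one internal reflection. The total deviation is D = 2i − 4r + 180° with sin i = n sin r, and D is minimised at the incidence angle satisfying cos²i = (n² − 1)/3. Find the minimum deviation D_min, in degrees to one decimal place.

cos²i = (1.77689 − 1)/3 = 0.25896; i = arccos(0.50888) = 59.410°.
sin r = sin 59.410°/1.333 = 0.64579; r = 40.225°.
D_min = 2·59.410° − 4·40.225° + 180° = 137.922°.

137.9°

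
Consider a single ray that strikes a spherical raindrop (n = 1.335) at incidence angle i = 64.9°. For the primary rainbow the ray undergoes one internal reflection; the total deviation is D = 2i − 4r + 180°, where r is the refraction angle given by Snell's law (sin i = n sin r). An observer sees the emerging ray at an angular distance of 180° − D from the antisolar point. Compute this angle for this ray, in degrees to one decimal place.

41.1°

sin r = sin 64.9° / 1.335 = 0.9056/1.335 = 0.6783; r = 42.71°.
D = 2·64.9° − 4·42.71° + 180° = 129.80° − 170.85° + 180° = 138.95°.
Angle from antisolar point = 180° − D = 41.05°.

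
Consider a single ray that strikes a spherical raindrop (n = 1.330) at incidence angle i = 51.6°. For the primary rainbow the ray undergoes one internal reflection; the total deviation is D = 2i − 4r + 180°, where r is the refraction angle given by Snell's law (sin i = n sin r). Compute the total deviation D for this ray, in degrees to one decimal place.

138.8°

sin r = sin 51.6° / 1.330 = 0.7837/1.330 = 0.5892; r = 36.10°.
D = 2·51.6° − 4·36.10° + 180° = 103.20° − 144.41° + 180° = 138.79°.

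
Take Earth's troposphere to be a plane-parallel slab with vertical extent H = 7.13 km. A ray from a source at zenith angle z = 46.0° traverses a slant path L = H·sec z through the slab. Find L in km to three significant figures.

10.3 km

sec z = 1/cos 46.0° = 1.4396.
L = 7.13 × 1.4396 = 10.264 km.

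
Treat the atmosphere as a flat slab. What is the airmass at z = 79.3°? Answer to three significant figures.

5.39

X = sec z = 1/cos 79.3° = 1/0.1857 = 5.3860.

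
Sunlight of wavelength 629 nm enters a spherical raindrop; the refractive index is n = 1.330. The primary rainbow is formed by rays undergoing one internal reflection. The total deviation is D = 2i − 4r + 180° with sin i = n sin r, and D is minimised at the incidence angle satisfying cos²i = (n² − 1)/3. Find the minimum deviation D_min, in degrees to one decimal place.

137.5°

cos²i = (1.76890 − 1)/3 = 0.25630; i = arccos(0.50626) = 59.585°.
sin r = sin 59.585°/1.330 = 0.64841; r = 40.422°.
D_min = 2·59.585° − 4·40.422° + 180° = 137.484°.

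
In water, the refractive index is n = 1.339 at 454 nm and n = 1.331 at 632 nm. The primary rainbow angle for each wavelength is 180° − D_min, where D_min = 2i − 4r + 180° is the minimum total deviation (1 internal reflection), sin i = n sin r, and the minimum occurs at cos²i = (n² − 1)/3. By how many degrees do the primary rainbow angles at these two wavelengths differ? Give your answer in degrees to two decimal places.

1.16°

At 454 nm (n = 1.339): cos²i = 0.26431 → i = 59.062°, r = 39.834°, D_min = 138.786°, rainbow angle = 41.214°.
At 632 nm (n = 1.331): cos²i = 0.25719 → i = 59.527°, r = 40.356°, D_min = 137.630°, rainbow angle = 42.370°.
Angular width = |41.214° − 42.370°| = 1.156°.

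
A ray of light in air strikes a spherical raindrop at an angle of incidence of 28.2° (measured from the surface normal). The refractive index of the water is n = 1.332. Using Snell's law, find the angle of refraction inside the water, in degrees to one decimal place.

20.8°

Snell: sin θ_r = sin θ_i / n = sin 28.2° / 1.332 = 0.4726 / 1.332 = 0.3548.
θ_r = arcsin(0.3548) = 20.78°.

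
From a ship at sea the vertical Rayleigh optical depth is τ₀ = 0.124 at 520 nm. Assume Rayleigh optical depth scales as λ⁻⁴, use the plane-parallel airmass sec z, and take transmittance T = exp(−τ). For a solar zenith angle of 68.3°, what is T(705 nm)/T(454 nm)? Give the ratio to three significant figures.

Airmass: sec 68.3° = 2.7046.
τ(705 nm) = 0.124 × (520/705)⁴ × 2.7046 = 0.124 × 0.2960 × 2.7046 = 0.0993.
τ(454 nm) = 0.124 × (520/454)⁴ × 2.7046 = 0.124 × 1.7210 × 2.7046 = 0.5772.
T(705)/T(454) = exp(τ_B − τ_A) = exp(0.4779) = 1.6127.

1.61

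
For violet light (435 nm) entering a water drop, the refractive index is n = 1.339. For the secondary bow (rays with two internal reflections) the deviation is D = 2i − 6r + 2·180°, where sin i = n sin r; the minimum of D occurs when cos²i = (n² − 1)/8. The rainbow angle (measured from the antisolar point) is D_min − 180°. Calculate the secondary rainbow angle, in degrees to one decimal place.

cos²i = (1.79292 − 1)/8 = 0.09912; i = arccos(0.31483) = 71.650°.
sin r = sin 71.650°/1.339 = 0.70885; r = 45.141°.
D_min = 2·71.650° − 6·45.141° + 360° = 232.451°.
Rainbow angle = D_min − 180° = 52.451°.

52.5°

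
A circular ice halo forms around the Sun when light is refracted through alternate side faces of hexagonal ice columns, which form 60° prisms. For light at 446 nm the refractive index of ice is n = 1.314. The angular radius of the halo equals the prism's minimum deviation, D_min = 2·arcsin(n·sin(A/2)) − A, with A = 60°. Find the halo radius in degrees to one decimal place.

n·sin(A/2) = 1.314 × sin 30° = 1.314 × 0.5000 = 0.6570.
D_min = 2·arcsin(0.6570) − 60° = 2 × 41.071° − 60° = 22.143°.

22.1°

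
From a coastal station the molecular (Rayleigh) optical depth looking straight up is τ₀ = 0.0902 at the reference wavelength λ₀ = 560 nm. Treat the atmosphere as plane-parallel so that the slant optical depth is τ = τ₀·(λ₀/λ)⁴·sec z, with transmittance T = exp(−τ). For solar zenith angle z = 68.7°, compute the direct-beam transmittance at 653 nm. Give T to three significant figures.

0.874

sec 68.7° = 2.7529.
τ = 0.0902 × (560/653)⁴ × 2.7529 = 0.0902 × 0.5409 × 2.7529 = 0.1343.
T = exp(−0.1343) = 0.8743.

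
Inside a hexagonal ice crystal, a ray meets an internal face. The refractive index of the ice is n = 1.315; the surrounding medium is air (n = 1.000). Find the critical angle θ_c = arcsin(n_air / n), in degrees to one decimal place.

sin θ_c = n_air / n = 1.000 / 1.315 = 0.7605.
θ_c = arcsin(0.7605) = 49.50°.

49.5°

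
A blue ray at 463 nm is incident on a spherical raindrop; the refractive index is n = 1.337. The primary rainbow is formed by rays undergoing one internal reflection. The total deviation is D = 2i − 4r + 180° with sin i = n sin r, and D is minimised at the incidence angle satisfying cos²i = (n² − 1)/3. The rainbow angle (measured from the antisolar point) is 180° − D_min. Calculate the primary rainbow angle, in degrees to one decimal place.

cos²i = (1.78757 − 1)/3 = 0.26252; i = arccos(0.51237) = 59.178°.
sin r = sin 59.178°/1.337 = 0.64231; r = 39.964°.
D_min = 2·59.178° − 4·39.964° + 180° = 138.500°.
Rainbow angle = 180° − D_min = 41.500°.

41.5°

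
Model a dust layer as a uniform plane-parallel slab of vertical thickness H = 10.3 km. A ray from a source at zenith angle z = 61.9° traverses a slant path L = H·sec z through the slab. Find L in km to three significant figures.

21.9 km

sec z = 1/cos 61.9° = 2.1231.
L = 10.3 × 2.1231 = 21.868 km.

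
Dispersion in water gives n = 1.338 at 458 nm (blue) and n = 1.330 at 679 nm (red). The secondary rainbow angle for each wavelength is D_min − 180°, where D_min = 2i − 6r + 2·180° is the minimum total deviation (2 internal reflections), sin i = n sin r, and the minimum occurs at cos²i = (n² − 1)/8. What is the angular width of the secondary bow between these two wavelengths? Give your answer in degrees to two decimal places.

At 458 nm (n = 1.338): cos²i = 0.09878 → i = 71.682°, r = 45.195°, D_min = 232.193°, rainbow angle = 52.193°.
At 679 nm (n = 1.330): cos²i = 0.09611 → i = 71.940°, r = 45.630°, D_min = 230.101°, rainbow angle = 50.101°.
Angular width = |52.193° − 50.101°| = 2.092°.

2.09°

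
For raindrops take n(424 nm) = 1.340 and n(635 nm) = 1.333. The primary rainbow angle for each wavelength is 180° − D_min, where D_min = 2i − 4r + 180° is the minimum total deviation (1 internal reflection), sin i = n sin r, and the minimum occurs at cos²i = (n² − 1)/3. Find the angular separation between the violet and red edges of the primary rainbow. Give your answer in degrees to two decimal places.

1.01°

At 424 nm (n = 1.340): cos²i = 0.26520 → i = 59.004°, r = 39.770°, D_min = 138.929°, rainbow angle = 41.071°.
At 635 nm (n = 1.333): cos²i = 0.25896 → i = 59.410°, r = 40.225°, D_min = 137.922°, rainbow angle = 42.078°.
Angular width = |41.071° − 42.078°| = 1.007°.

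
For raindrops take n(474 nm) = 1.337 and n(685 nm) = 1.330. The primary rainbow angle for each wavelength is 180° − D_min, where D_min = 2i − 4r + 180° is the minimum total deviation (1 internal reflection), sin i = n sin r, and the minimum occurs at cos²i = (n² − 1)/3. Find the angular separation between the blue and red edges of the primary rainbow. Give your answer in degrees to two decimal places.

1.02°

At 474 nm (n = 1.337): cos²i = 0.26252 → i = 59.178°, r = 39.964°, D_min = 138.500°, rainbow angle = 41.500°.
At 685 nm (n = 1.330): cos²i = 0.25630 → i = 59.585°, r = 40.422°, D_min = 137.484°, rainbow angle = 42.516°.
Angular width = |41.500° − 42.516°| = 1.016°.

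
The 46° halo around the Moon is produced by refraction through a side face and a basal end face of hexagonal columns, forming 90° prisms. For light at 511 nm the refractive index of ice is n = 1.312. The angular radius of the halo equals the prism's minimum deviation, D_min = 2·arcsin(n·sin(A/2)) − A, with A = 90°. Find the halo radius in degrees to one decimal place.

n·sin(A/2) = 1.312 × sin 45° = 1.312 × 0.7071 = 0.9277.
D_min = 2·arcsin(0.9277) − 90° = 2 × 68.083° − 90° = 46.166°.

46.2°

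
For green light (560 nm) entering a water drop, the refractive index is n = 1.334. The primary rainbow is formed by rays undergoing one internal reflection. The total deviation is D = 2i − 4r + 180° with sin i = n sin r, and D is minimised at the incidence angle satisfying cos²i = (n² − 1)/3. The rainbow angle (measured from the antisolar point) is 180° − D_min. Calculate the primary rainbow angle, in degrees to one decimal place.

cos²i = (1.77956 − 1)/3 = 0.25985; i = arccos(0.50976) = 59.352°.
sin r = sin 59.352°/1.334 = 0.64492; r = 40.159°.
D_min = 2·59.352° − 4·40.159° + 180° = 138.067°.
Rainbow angle = 180° − D_min = 41.933°.

41.9°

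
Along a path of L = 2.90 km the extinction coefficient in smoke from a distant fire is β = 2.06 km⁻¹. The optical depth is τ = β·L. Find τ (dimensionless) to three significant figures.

5.97

τ = β·L = 2.06 × 2.90 = 5.9740.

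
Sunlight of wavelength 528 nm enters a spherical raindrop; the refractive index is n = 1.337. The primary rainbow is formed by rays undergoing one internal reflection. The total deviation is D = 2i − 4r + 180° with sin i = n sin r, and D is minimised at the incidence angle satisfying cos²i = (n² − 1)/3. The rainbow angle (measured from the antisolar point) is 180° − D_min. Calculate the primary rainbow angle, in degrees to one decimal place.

cos²i = (1.78757 − 1)/3 = 0.26252; i = arccos(0.51237) = 59.178°.
sin r = sin 59.178°/1.337 = 0.64231; r = 39.964°.
D_min = 2·59.178° − 4·39.964° + 180° = 138.500°.
Rainbow angle = 180° − D_min = 41.500°.

41.5°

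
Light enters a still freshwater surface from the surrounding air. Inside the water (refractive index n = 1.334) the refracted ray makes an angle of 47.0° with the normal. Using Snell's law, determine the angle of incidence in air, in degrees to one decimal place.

Snell: sin θ_i = n · sin θ_r = 1.334 × sin 47.0° = 1.334 × 0.7314 = 0.9756.
θ_i = arcsin(0.9756) = 77.32°.

77.3°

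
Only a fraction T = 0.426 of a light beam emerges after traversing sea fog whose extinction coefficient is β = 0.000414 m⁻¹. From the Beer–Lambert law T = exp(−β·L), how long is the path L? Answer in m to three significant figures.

Beer–Lambert: T = exp(−βL) ⇒ L = −ln(T)/β = −ln(0.426)/0.000414 = 0.8533/0.000414 = 2061 m.

2060 m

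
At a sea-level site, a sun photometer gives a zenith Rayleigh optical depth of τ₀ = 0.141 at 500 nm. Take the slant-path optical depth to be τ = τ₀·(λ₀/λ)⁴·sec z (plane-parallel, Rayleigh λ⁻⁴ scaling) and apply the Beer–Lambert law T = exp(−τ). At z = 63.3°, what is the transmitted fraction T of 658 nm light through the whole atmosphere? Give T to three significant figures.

sec 63.3° = 2.2256.
τ = 0.141 × (500/658)⁴ × 2.2256 = 0.141 × 0.3334 × 2.2256 = 0.1046.
T = exp(−0.1046) = 0.9007.

0.901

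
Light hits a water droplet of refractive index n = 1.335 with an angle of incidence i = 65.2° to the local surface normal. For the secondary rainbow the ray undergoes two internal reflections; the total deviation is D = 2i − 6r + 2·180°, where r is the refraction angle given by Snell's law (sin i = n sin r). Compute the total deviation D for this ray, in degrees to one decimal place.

233.3°

sin r = sin 65.2° / 1.335 = 0.9078/1.335 = 0.6800; r = 42.84°.
D = 2·65.2° − 6·42.84° + 2·180° = 130.40° − 257.05° + 360° = 233.35°.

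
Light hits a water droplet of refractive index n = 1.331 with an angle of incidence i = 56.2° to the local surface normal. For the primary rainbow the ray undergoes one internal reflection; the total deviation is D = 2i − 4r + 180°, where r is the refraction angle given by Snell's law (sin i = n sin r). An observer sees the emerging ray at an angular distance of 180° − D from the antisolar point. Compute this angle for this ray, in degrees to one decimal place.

42.1°

sin r = sin 56.2° / 1.331 = 0.8310/1.331 = 0.6243; r = 38.63°.
D = 2·56.2° − 4·38.63° + 180° = 112.40° − 154.53° + 180° = 137.87°.
Angle from antisolar point = 180° − D = 42.13°.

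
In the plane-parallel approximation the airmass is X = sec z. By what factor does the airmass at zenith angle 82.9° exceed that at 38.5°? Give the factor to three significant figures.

X(82.9°)/X(38.5°) = sec 82.9° / sec 38.5° = cos 38.5° / cos 82.9° = 0.7826/0.1236 = 6.3317.

6.33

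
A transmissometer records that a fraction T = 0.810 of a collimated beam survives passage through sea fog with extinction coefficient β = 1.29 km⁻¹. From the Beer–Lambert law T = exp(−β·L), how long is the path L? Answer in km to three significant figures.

0.163 km

Beer–Lambert: T = exp(−βL) ⇒ L = −ln(T)/β = −ln(0.810)/1.29 = 0.2107/1.29 = 0.1633 km.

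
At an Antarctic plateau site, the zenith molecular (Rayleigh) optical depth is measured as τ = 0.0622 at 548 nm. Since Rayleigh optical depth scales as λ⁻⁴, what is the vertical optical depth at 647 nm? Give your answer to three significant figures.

0.0320

τ(647 nm) = τ(548 nm) × (548/647)⁴ = 0.0622 × (0.8470)⁴ = 0.0622 × 0.5146 = 0.0320.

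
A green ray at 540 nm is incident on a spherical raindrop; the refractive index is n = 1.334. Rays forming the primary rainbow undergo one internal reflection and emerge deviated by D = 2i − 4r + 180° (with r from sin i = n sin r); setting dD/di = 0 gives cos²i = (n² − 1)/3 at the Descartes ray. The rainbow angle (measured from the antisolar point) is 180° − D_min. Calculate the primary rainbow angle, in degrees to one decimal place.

41.9°

cos²i = (1.77956 − 1)/3 = 0.25985; i = arccos(0.50976) = 59.352°.
sin r = sin 59.352°/1.334 = 0.64492; r = 40.159°.
D_min = 2·59.352° − 4·40.159° + 180° = 138.067°.
Rainbow angle = 180° − D_min = 41.933°.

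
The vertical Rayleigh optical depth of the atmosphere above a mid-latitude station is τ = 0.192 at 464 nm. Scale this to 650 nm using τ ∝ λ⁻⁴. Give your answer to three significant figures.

τ(650 nm) = τ(464 nm) × (464/650)⁴ = 0.192 × (0.7138)⁴ = 0.192 × 0.2597 = 0.0499.

0.0499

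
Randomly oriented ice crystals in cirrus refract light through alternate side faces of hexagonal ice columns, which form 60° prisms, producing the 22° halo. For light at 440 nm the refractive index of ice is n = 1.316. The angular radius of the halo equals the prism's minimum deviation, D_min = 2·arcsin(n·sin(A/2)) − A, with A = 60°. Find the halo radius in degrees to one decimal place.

n·sin(A/2) = 1.316 × sin 30° = 1.316 × 0.5000 = 0.6580.
D_min = 2·arcsin(0.6580) − 60° = 2 × 41.148° − 60° = 22.295°.

22.3°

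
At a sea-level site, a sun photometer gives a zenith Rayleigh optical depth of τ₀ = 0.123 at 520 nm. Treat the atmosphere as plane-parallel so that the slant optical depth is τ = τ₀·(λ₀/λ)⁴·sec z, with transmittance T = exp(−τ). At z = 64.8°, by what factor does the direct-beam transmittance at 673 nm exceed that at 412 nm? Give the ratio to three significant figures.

1.88

Airmass: sec 64.8° = 2.3486.
τ(673 nm) = 0.123 × (520/673)⁴ × 2.3486 = 0.123 × 0.3564 × 2.3486 = 0.1030.
τ(412 nm) = 0.123 × (520/412)⁴ × 2.3486 = 0.123 × 2.5376 × 2.3486 = 0.7331.
T(673)/T(412) = exp(τ_B − τ_A) = exp(0.6301) = 1.8778.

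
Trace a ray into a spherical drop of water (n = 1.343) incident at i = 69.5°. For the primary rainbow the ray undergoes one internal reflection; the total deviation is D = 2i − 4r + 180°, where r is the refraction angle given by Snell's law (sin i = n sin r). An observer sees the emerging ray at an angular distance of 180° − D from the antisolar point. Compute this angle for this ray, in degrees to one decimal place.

37.9°

sin r = sin 69.5° / 1.343 = 0.9367/1.343 = 0.6974; r = 44.22°.
D = 2·69.5° − 4·44.22° + 180° = 139.00° − 176.89° + 180° = 142.11°.
Angle from antisolar point = 180° − D = 37.89°.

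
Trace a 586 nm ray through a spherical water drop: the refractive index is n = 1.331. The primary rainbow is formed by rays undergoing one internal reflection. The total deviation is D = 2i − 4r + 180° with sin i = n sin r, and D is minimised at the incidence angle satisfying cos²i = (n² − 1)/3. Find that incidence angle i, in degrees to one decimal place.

59.5°

cos²i = (1.331² − 1)/3 = (1.77156 − 1)/3 = 0.25719.
cos i = 0.50714, so i = 59.527°.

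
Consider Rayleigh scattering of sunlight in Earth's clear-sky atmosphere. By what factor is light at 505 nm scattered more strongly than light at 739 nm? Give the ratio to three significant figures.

4.59

Rayleigh scattering ∝ λ⁻⁴, so the ratio of coefficients is the inverse fourth power of the wavelength ratio.
σ(505)/σ(739) = (739/505)⁴ = (1.4634)⁴ = 4.586.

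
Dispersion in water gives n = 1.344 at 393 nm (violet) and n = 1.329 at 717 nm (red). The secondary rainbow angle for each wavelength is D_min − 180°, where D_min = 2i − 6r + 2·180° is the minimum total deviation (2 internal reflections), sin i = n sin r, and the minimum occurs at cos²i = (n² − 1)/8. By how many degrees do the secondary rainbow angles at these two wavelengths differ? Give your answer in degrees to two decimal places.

3.90°

At 393 nm (n = 1.344): cos²i = 0.10079 → i = 71.490°, r = 44.874°, D_min = 233.733°, rainbow angle = 53.733°.
At 717 nm (n = 1.329): cos²i = 0.09578 → i = 71.972°, r = 45.685°, D_min = 229.837°, rainbow angle = 49.837°.
Angular width = |53.733° − 49.837°| = 3.896°.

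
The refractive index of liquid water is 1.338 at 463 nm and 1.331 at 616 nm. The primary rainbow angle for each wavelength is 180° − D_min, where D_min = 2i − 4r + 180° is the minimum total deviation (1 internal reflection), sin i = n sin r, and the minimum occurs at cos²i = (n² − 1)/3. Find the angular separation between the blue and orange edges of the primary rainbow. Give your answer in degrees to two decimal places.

1.01°

At 463 nm (n = 1.338): cos²i = 0.26341 → i = 59.120°, r = 39.899°, D_min = 138.643°, rainbow angle = 41.357°.
At 616 nm (n = 1.331): cos²i = 0.25719 → i = 59.527°, r = 40.356°, D_min = 137.630°, rainbow angle = 42.370°.
Angular width = |41.357° − 42.370°| = 1.013°.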